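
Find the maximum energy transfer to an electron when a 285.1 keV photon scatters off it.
150.3553 keV

Maximum energy transfer occurs at θ = 180° (backscattering).

Initial photon: E₀ = 285.1 keV → λ₀ = 4.3488 pm

Maximum Compton shift (at 180°):
Δλ_max = 2λ_C = 2 × 2.4263 = 4.8526 pm

Final wavelength:
λ' = 4.3488 + 4.8526 = 9.2014 pm

Minimum photon energy (maximum energy to electron):
E'_min = hc/λ' = 134.7447 keV

Maximum electron kinetic energy:
K_max = E₀ - E'_min = 285.1000 - 134.7447 = 150.3553 keV

(Intermediate values are shown rounded; full precision is carried through to the final answer.)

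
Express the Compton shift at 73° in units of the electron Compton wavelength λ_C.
0.7076 λ_C

The Compton shift formula is:
Δλ = λ_C(1 - cos θ)

Dividing both sides by λ_C:
Δλ/λ_C = 1 - cos θ

For θ = 73°:
Δλ/λ_C = 1 - cos(73°)
Δλ/λ_C = 1 - 0.2924
Δλ/λ_C = 0.7076

This means the shift is 0.7076 × λ_C = 1.7169 pm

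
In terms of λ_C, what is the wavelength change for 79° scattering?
0.8092 λ_C

The Compton shift formula is:
Δλ = λ_C(1 - cos θ)

Dividing both sides by λ_C:
Δλ/λ_C = 1 - cos θ

For θ = 79°:
Δλ/λ_C = 1 - cos(79°)
Δλ/λ_C = 1 - 0.1908
Δλ/λ_C = 0.8092

This means the shift is 0.8092 × λ_C = 1.9633 pm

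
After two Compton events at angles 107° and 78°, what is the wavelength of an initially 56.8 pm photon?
61.8575 pm

Apply Compton shift twice:

First scattering at θ₁ = 107°:
Δλ₁ = λ_C(1 - cos(107°))
Δλ₁ = 2.4263 × 1.2924
Δλ₁ = 3.1357 pm

After first scattering:
λ₁ = 56.8 + 3.1357 = 59.9357 pm

Second scattering at θ₂ = 78°:
Δλ₂ = λ_C(1 - cos(78°))
Δλ₂ = 2.4263 × 0.7921
Δλ₂ = 1.9219 pm

Final wavelength:
λ₂ = 59.9357 + 1.9219 = 61.8575 pm

Total shift: Δλ_total = 3.1357 + 1.9219 = 5.0575 pm

(Intermediate values are shown rounded; full precision is carried through to the final answer.)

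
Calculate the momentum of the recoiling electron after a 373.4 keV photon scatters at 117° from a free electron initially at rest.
2.5829e-22 kg·m/s

The electron is initially at rest, so by conservation of momentum:
p⃗_e = p⃗₀ − p⃗'  (incident photon momentum minus scattered photon momentum)

Photon momentum magnitudes (p = h/λ = E/c):
λ₀ = hc/E₀ = 3.3204 pm → p₀ = h/λ₀ = 1.9956e-22 kg·m/s
Δλ = λ_C(1 − cos 117°) = 3.5278 pm
λ' = 6.8482 pm → p' = h/λ' = 9.6756e-23 kg·m/s

The scattered photon makes angle θ = 117° with the incident direction, so by the law of cosines:
|p⃗_e|² = p₀² + p'² − 2p₀p'cos θ
|p⃗_e|² = (1.9956e-22)² + (9.6756e-23)² − 2·1.9956e-22·9.6756e-23·cos(117°)
|p⃗_e| = 2.5829e-22 kg·m/s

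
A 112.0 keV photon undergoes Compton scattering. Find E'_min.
77.8666 keV (at θ = 180°)

The scattered photon has minimum energy when its wavelength is maximum, i.e., when the Compton shift Δλ = λ_C(1 − cos θ) is maximum. This occurs at θ = 180° (backscattering), giving Δλ_max = 2λ_C = 4.8526 pm.

Initial wavelength: λ₀ = hc/E₀ = 11.0700 pm
Maximum final wavelength: λ'_max = λ₀ + 2λ_C = 11.0700 + 4.8526 = 15.9226 pm
Minimum final energy: E'_min = hc/λ'_max = 77.8666 keV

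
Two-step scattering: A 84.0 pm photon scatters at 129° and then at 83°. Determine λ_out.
90.0839 pm

Apply Compton shift twice:

First scattering at θ₁ = 129°:
Δλ₁ = λ_C(1 - cos(129°))
Δλ₁ = 2.4263 × 1.6293
Δλ₁ = 3.9532 pm

After first scattering:
λ₁ = 84.0 + 3.9532 = 87.9532 pm

Second scattering at θ₂ = 83°:
Δλ₂ = λ_C(1 - cos(83°))
Δλ₂ = 2.4263 × 0.8781
Δλ₂ = 2.1306 pm

Final wavelength:
λ₂ = 87.9532 + 2.1306 = 90.0839 pm

Total shift: Δλ_total = 3.9532 + 2.1306 = 6.0839 pm

(Intermediate values are shown rounded; full precision is carried through to the final answer.)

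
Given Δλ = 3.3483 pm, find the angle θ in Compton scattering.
112.33°

From the Compton formula Δλ = λ_C(1 - cos θ), we can solve for θ:

cos θ = 1 - Δλ/λ_C

Given:
- Δλ = 3.3483 pm
- λ_C = h/(m_e·c) ≈ 2.42631024 pm

cos θ = 1 - 3.3483/2.42631024
cos θ = 1 - 1.379997
cos θ = -0.379997

θ = arccos(-0.379997)
θ = 112.33°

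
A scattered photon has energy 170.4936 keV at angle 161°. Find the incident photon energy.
485.8997 keV

Convert final energy to wavelength (hc ≈ 1239.842 keV·pm):
λ' = hc/E' = 1239.842 / 170.4936 = 7.2721 pm

Calculate the Compton shift:
Δλ = λ_C(1 - cos(161°))
Δλ = 2.4263 × (1 - cos(161°))
Δλ = 4.7204 pm

Initial wavelength:
λ = λ' - Δλ = 7.2721 - 4.7204 = 2.5516 pm

Initial energy:
E = hc/λ = 1239.842 / 2.5516 = 485.8997 keV

(Intermediate values are shown rounded; full precision is carried through to the final answer.)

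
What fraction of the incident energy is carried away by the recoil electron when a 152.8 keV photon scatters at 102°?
0.2653 (or 26.53%)

Calculate initial and final photon energies:

Initial: E₀ = 152.8 keV → λ₀ = 8.1141 pm
Compton shift: Δλ = 2.9308 pm
Final wavelength: λ' = 11.0449 pm
Final energy: E' = 112.2545 keV

Fractional energy loss:
(E₀ - E')/E₀ = (152.8000 - 112.2545)/152.8000
= 40.5455/152.8000
= 0.2653
= 26.53%

(Intermediate values are shown rounded; full precision is carried through to the final answer.)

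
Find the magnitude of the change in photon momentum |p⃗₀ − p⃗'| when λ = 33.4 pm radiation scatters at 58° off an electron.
1.8927e-23 kg·m/s

Photon momentum magnitude is p = h/λ.

Initial momentum:
p₀ = h/λ = 6.6261e-34/3.3400e-11 = 1.9839e-23 kg·m/s

After scattering:
λ' = λ + Δλ = 33.4 + 1.1406 = 34.5406 pm
p' = h/λ' = 6.6261e-34/3.4541e-11 = 1.9183e-23 kg·m/s

Momentum is a vector; the scattered photon's direction makes angle θ = 58° with the incident direction. The magnitude of the vector change Δp⃗ = p⃗₀ − p⃗' is found from the law of cosines:
|Δp⃗|² = p₀² + p'² − 2p₀p'cos θ
|Δp⃗|² = (1.9839e-23)² + (1.9183e-23)² − 2·1.9839e-23·1.9183e-23·cos(58°)
|Δp⃗| = 1.8927e-23 kg·m/s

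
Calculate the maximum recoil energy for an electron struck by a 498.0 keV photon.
329.1363 keV

Maximum energy transfer occurs at θ = 180° (backscattering).

Initial photon: E₀ = 498.0 keV → λ₀ = 2.4896 pm

Maximum Compton shift (at 180°):
Δλ_max = 2λ_C = 2 × 2.4263 = 4.8526 pm

Final wavelength:
λ' = 2.4896 + 4.8526 = 7.3423 pm

Minimum photon energy (maximum energy to electron):
E'_min = hc/λ' = 168.8637 keV

Maximum electron kinetic energy:
K_max = E₀ - E'_min = 498.0000 - 168.8637 = 329.1363 keV

(Intermediate values are shown rounded; full precision is carried through to the final answer.)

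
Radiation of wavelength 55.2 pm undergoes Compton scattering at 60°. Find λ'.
56.4132 pm

Using the Compton formula: λ' = λ + λ_C(1 − cos θ)

For θ = 60°, cos θ = 1/2 (exact) = 0.5000, so:
1 − cos 60° = 1 − (1/2) = 0.5000

Δλ = λ_C × 0.5000 = 2.4263 × 0.5000 = 1.2132 pm

λ' = 55.2 + 1.2132 = 56.4132 pm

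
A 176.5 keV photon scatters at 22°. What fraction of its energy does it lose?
0.0245 (or 2.45%)

Calculate initial and final photon energies:

Initial: E₀ = 176.5 keV → λ₀ = 7.0246 pm
Compton shift: Δλ = 0.1767 pm
Final wavelength: λ' = 7.2013 pm
Final energy: E' = 172.1698 keV

Fractional energy loss:
(E₀ - E')/E₀ = (176.5000 - 172.1698)/176.5000
= 4.3302/176.5000
= 0.0245
= 2.45%

(Intermediate values are shown rounded; full precision is carried through to the final answer.)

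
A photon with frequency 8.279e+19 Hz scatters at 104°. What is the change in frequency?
3.760e+19 Hz (decrease)

Convert frequency to wavelength (c = 299792458 m/s):
λ₀ = c/f₀ = 299792458/8.279e+19 = 3.6211192e-12 m = 3.6211 pm

Calculate Compton shift:
Δλ = λ_C(1 - cos(104°)) = 3.0133 pm

Final wavelength:
λ' = λ₀ + Δλ = 3.6211 + 3.0133 = 6.6344 pm

Final frequency:
f' = c/λ' = 299792458/6.6344070e-12 = 4.5187529e+19 Hz

Frequency shift (decrease):
Δf = f₀ - f' = 8.279e+19 - 4.5187529e+19 = 3.760e+19 Hz

(Intermediate values are shown rounded; full precision is carried through to the final answer.)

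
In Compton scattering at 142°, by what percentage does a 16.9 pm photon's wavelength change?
25.6702%

Calculate the Compton shift:
Δλ = λ_C(1 - cos(142°))
Δλ = 2.4263 × (1 - cos(142°))
Δλ = 2.4263 × 1.7880
Δλ = 4.3383 pm

Percentage change:
(Δλ/λ₀) × 100 = (4.3383/16.9) × 100
= 25.6702%

(Intermediate values are shown rounded; full precision is carried through to the final answer.)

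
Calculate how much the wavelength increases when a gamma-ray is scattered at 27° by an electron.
0.2645 pm

Using the Compton scattering formula:
Δλ = λ_C(1 - cos θ)

where λ_C = h/(m_e·c) ≈ 2.4263 pm is the Compton wavelength of an electron.

For θ = 27°:
cos(27°) = 0.8910
1 - cos(27°) = 0.1090

Δλ = 2.4263 × 0.1090
Δλ = 0.2645 pm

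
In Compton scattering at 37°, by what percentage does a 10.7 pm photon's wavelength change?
4.5661%

Calculate the Compton shift:
Δλ = λ_C(1 - cos(37°))
Δλ = 2.4263 × (1 - cos(37°))
Δλ = 2.4263 × 0.2014
Δλ = 0.4886 pm

Percentage change:
(Δλ/λ₀) × 100 = (0.4886/10.7) × 100
= 4.5661%

(Intermediate values are shown rounded; full precision is carried through to the final answer.)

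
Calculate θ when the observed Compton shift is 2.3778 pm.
88.85°

From the Compton formula Δλ = λ_C(1 - cos θ), we can solve for θ:

cos θ = 1 - Δλ/λ_C

Given:
- Δλ = 2.3778 pm
- λ_C = h/(m_e·c) ≈ 2.42631024 pm

cos θ = 1 - 2.3778/2.42631024
cos θ = 1 - 0.980007
cos θ = 0.019993

θ = arccos(0.019993)
θ = 88.85°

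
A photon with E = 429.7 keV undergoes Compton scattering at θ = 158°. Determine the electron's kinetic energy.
265.7282 keV

By energy conservation: K_e = E_initial - E_final

First find the scattered photon energy:
Initial wavelength: λ = hc/E = 2.8854 pm
Compton shift: Δλ = λ_C(1 - cos(158°)) = 4.6759 pm
Final wavelength: λ' = 2.8854 + 4.6759 = 7.5613 pm
Final photon energy: E' = hc/λ' = 163.9718 keV

Electron kinetic energy:
K_e = E - E' = 429.7000 - 163.9718 = 265.7282 keV

(Intermediate values are shown rounded; full precision is carried through to the final answer.)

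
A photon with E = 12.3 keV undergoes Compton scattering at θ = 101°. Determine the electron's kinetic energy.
0.3427 keV

By energy conservation: K_e = E_initial - E_final

First find the scattered photon energy:
Initial wavelength: λ = hc/E = 100.8002 pm
Compton shift: Δλ = λ_C(1 - cos(101°)) = 2.8893 pm
Final wavelength: λ' = 100.8002 + 2.8893 = 103.6894 pm
Final photon energy: E' = hc/λ' = 11.9573 keV

Electron kinetic energy:
K_e = E - E' = 12.3000 - 11.9573 = 0.3427 keV

(Intermediate values are shown rounded; full precision is carried through to the final answer.)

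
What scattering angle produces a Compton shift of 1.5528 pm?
68.90°

From the Compton formula Δλ = λ_C(1 - cos θ), we can solve for θ:

cos θ = 1 - Δλ/λ_C

Given:
- Δλ = 1.5528 pm
- λ_C = h/(m_e·c) ≈ 2.42631024 pm

cos θ = 1 - 1.5528/2.42631024
cos θ = 1 - 0.639984
cos θ = 0.360016

θ = arccos(0.360016)
θ = 68.90°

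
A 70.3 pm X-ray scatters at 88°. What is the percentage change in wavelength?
3.3309%

Calculate the Compton shift:
Δλ = λ_C(1 - cos(88°))
Δλ = 2.4263 × (1 - cos(88°))
Δλ = 2.4263 × 0.9651
Δλ = 2.3416 pm

Percentage change:
(Δλ/λ₀) × 100 = (2.3416/70.3) × 100
= 3.3309%

(Intermediate values are shown rounded; full precision is carried through to the final answer.)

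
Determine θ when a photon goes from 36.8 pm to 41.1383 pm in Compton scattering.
142.00°

First find the wavelength shift:
Δλ = λ' - λ = 41.1383 - 36.8 = 4.3383 pm

Using Δλ = λ_C(1 - cos θ), with λ_C = h/(m_e·c) ≈ 2.42631024 pm:
cos θ = 1 - Δλ/λ_C
cos θ = 1 - 4.3383/2.42631024
cos θ = -0.788024

θ = arccos(-0.788024)
θ = 142.00°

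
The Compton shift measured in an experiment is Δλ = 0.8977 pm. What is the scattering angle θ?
50.95°

From the Compton formula Δλ = λ_C(1 - cos θ), we can solve for θ:

cos θ = 1 - Δλ/λ_C

Given:
- Δλ = 0.8977 pm
- λ_C = h/(m_e·c) ≈ 2.42631024 pm

cos θ = 1 - 0.8977/2.42631024
cos θ = 1 - 0.369986
cos θ = 0.630014

θ = arccos(0.630014)
θ = 50.95°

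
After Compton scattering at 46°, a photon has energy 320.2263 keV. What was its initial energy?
395.9999 keV

Convert final energy to wavelength (hc ≈ 1239.842 keV·pm):
λ' = hc/E' = 1239.842 / 320.2263 = 3.8718 pm

Calculate the Compton shift:
Δλ = λ_C(1 - cos(46°))
Δλ = 2.4263 × (1 - cos(46°))
Δλ = 0.7409 pm

Initial wavelength:
λ = λ' - Δλ = 3.8718 - 0.7409 = 3.1309 pm

Initial energy:
E = hc/λ = 1239.842 / 3.1309 = 395.9999 keV

(Intermediate values are shown rounded; full precision is carried through to the final answer.)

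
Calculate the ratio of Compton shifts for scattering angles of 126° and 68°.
126° produces the larger shift by a factor of 2.539

Calculate both shifts using Δλ = λ_C(1 - cos θ):

For θ₁ = 68°:
Δλ₁ = 2.4263 × (1 - cos(68°))
Δλ₁ = 2.4263 × 0.6254
Δλ₁ = 1.5174 pm

For θ₂ = 126°:
Δλ₂ = 2.4263 × (1 - cos(126°))
Δλ₂ = 2.4263 × 1.5878
Δλ₂ = 3.8525 pm

The 126° angle produces the larger shift.
Ratio: 3.8525/1.5174 = 2.539

(Intermediate values are shown rounded; full precision is carried through to the final answer.)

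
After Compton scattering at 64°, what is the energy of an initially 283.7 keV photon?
216.2662 keV

First convert energy to wavelength:
λ = hc/E, with hc ≈ 1239.842 keV·pm (i.e. 1239.842 eV·nm)

For E = 283.7 keV = 283700 eV:
λ = 1239.842 keV·pm / 283.7 keV
λ = 4.3703 pm

Calculate the Compton shift:
Δλ = λ_C(1 - cos(64°)) = 2.4263 × 0.5616
Δλ = 1.3627 pm

Final wavelength:
λ' = 4.3703 + 1.3627 = 5.7329 pm

Final energy:
E' = hc/λ' = 1239.842 / 5.7329 = 216.2662 keV

(Intermediate values are shown rounded; full precision is carried through to the final answer.)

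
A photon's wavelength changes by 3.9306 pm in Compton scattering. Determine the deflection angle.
128.32°

From the Compton formula Δλ = λ_C(1 - cos θ), we can solve for θ:

cos θ = 1 - Δλ/λ_C

Given:
- Δλ = 3.9306 pm
- λ_C = h/(m_e·c) ≈ 2.42631024 pm

cos θ = 1 - 3.9306/2.42631024
cos θ = 1 - 1.619991
cos θ = -0.619991

θ = arccos(-0.619991)
θ = 128.32°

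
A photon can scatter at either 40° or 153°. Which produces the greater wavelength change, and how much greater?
153° produces the larger shift by a factor of 8.083

Calculate both shifts using Δλ = λ_C(1 - cos θ):

For θ₁ = 40°:
Δλ₁ = 2.4263 × (1 - cos(40°))
Δλ₁ = 2.4263 × 0.2340
Δλ₁ = 0.5676 pm

For θ₂ = 153°:
Δλ₂ = 2.4263 × (1 - cos(153°))
Δλ₂ = 2.4263 × 1.8910
Δλ₂ = 4.5882 pm

The 153° angle produces the larger shift.
Ratio: 4.5882/0.5676 = 8.083

(Intermediate values are shown rounded; full precision is carried through to the final answer.)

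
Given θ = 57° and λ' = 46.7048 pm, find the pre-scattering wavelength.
45.6000 pm

From λ' = λ + Δλ, we have λ = λ' - Δλ

First calculate the Compton shift:
Δλ = λ_C(1 - cos θ)
Δλ = 2.4263 × (1 - cos(57°))
Δλ = 2.4263 × 0.4554
Δλ = 1.1048 pm

Initial wavelength:
λ = λ' - Δλ
λ = 46.7048 - 1.1048
λ = 45.6000 pm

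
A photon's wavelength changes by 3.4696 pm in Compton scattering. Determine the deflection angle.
115.47°

From the Compton formula Δλ = λ_C(1 - cos θ), we can solve for θ:

cos θ = 1 - Δλ/λ_C

Given:
- Δλ = 3.4696 pm
- λ_C = h/(m_e·c) ≈ 2.42631024 pm

cos θ = 1 - 3.4696/2.42631024
cos θ = 1 - 1.429990
cos θ = -0.429990

θ = arccos(-0.429990)
θ = 115.47°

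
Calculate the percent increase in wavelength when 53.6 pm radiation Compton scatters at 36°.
0.8645%

Calculate the Compton shift:
Δλ = λ_C(1 - cos(36°))
Δλ = 2.4263 × (1 - cos(36°))
Δλ = 2.4263 × 0.1910
Δλ = 0.4634 pm

Percentage change:
(Δλ/λ₀) × 100 = (0.4634/53.6) × 100
= 0.8645%

(Intermediate values are shown rounded; full precision is carried through to the final answer.)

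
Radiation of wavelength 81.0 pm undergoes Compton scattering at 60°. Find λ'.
82.2132 pm

Using the Compton formula: λ' = λ + λ_C(1 − cos θ)

For θ = 60°, cos θ = 1/2 (exact) = 0.5000, so:
1 − cos 60° = 1 − (1/2) = 0.5000

Δλ = λ_C × 0.5000 = 2.4263 × 0.5000 = 1.2132 pm

λ' = 81.0 + 1.2132 = 82.2132 pm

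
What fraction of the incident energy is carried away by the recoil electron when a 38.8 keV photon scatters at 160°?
0.1284 (or 12.84%)

Calculate initial and final photon energies:

Initial: E₀ = 38.8 keV → λ₀ = 31.9547 pm
Compton shift: Δλ = 4.7063 pm
Final wavelength: λ' = 36.6610 pm
Final energy: E' = 33.8191 keV

Fractional energy loss:
(E₀ - E')/E₀ = (38.8000 - 33.8191)/38.8000
= 4.9809/38.8000
= 0.1284
= 12.84%

(Intermediate values are shown rounded; full precision is carried through to the final answer.)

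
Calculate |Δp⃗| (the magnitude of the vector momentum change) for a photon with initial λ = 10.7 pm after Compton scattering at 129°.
9.6975e-23 kg·m/s

Photon momentum magnitude is p = h/λ.

Initial momentum:
p₀ = h/λ = 6.6261e-34/1.0700e-11 = 6.1926e-23 kg·m/s

After scattering:
λ' = λ + Δλ = 10.7 + 3.9532 = 14.6532 pm
p' = h/λ' = 6.6261e-34/1.4653e-11 = 4.5219e-23 kg·m/s

Momentum is a vector; the scattered photon's direction makes angle θ = 129° with the incident direction. The magnitude of the vector change Δp⃗ = p⃗₀ − p⃗' is found from the law of cosines:
|Δp⃗|² = p₀² + p'² − 2p₀p'cos θ
|Δp⃗|² = (6.1926e-23)² + (4.5219e-23)² − 2·6.1926e-23·4.5219e-23·cos(129°)
|Δp⃗| = 9.6975e-23 kg·m/s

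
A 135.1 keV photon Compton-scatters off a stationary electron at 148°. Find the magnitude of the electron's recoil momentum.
1.1621e-22 kg·m/s

The electron is initially at rest, so by conservation of momentum:
p⃗_e = p⃗₀ − p⃗'  (incident photon momentum minus scattered photon momentum)

Photon momentum magnitudes (p = h/λ = E/c):
λ₀ = hc/E₀ = 9.1772 pm → p₀ = h/λ₀ = 7.2201e-23 kg·m/s
Δλ = λ_C(1 − cos 148°) = 4.4839 pm
λ' = 13.6612 pm → p' = h/λ' = 4.8503e-23 kg·m/s

The scattered photon makes angle θ = 148° with the incident direction, so by the law of cosines:
|p⃗_e|² = p₀² + p'² − 2p₀p'cos θ
|p⃗_e|² = (7.2201e-23)² + (4.8503e-23)² − 2·7.2201e-23·4.8503e-23·cos(148°)
|p⃗_e| = 1.1621e-22 kg·m/s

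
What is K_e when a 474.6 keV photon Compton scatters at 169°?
307.5152 keV

By energy conservation: K_e = E_initial - E_final

First find the scattered photon energy:
Initial wavelength: λ = hc/E = 2.6124 pm
Compton shift: Δλ = λ_C(1 - cos(169°)) = 4.8080 pm
Final wavelength: λ' = 2.6124 + 4.8080 = 7.4204 pm
Final photon energy: E' = hc/λ' = 167.0848 keV

Electron kinetic energy:
K_e = E - E' = 474.6000 - 167.0848 = 307.5152 keV

(Intermediate values are shown rounded; full precision is carried through to the final answer.)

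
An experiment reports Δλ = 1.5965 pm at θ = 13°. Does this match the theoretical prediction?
No, inconsistent

Calculate the expected shift for θ = 13°:

Δλ_expected = λ_C(1 - cos(13°))
Δλ_expected = 2.4263 × (1 - cos(13°))
Δλ_expected = 2.4263 × 0.0256
Δλ_expected = 0.0622 pm

Given shift: 1.5965 pm
Expected shift: 0.0622 pm
Difference: 1.5343 pm

The values do not match. The given shift corresponds to θ ≈ 70.0°, not 13°.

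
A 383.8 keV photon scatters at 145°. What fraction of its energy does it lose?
0.5774 (or 57.74%)

Calculate initial and final photon energies:

Initial: E₀ = 383.8 keV → λ₀ = 3.2304 pm
Compton shift: Δλ = 4.4138 pm
Final wavelength: λ' = 7.6443 pm
Final energy: E' = 162.1924 keV

Fractional energy loss:
(E₀ - E')/E₀ = (383.8000 - 162.1924)/383.8000
= 221.6076/383.8000
= 0.5774
= 57.74%

(Intermediate values are shown rounded; full precision is carried through to the final answer.)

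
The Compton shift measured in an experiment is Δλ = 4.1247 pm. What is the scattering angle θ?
134.43°

From the Compton formula Δλ = λ_C(1 - cos θ), we can solve for θ:

cos θ = 1 - Δλ/λ_C

Given:
- Δλ = 4.1247 pm
- λ_C = h/(m_e·c) ≈ 2.42631024 pm

cos θ = 1 - 4.1247/2.42631024
cos θ = 1 - 1.699989
cos θ = -0.699989

θ = arccos(-0.699989)
θ = 134.43°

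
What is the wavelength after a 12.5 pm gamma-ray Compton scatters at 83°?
14.6306 pm

Using the Compton scattering formula:
λ' = λ + Δλ = λ + λ_C(1 - cos θ)

Given:
- Initial wavelength λ = 12.5 pm
- Scattering angle θ = 83°
- Compton wavelength λ_C ≈ 2.4263 pm

Calculate the shift:
Δλ = 2.4263 × (1 - cos(83°))
Δλ = 2.4263 × 0.8781
Δλ = 2.1306 pm

Final wavelength:
λ' = 12.5 + 2.1306 = 14.6306 pm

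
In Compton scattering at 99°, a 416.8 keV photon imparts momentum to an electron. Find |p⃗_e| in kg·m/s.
2.6598e-22 kg·m/s

The electron is initially at rest, so by conservation of momentum:
p⃗_e = p⃗₀ − p⃗'  (incident photon momentum minus scattered photon momentum)

Photon momentum magnitudes (p = h/λ = E/c):
λ₀ = hc/E₀ = 2.9747 pm → p₀ = h/λ₀ = 2.2275e-22 kg·m/s
Δλ = λ_C(1 − cos 99°) = 2.8059 pm
λ' = 5.7805 pm → p' = h/λ' = 1.1463e-22 kg·m/s

The scattered photon makes angle θ = 99° with the incident direction, so by the law of cosines:
|p⃗_e|² = p₀² + p'² − 2p₀p'cos θ
|p⃗_e|² = (2.2275e-22)² + (1.1463e-22)² − 2·2.2275e-22·1.1463e-22·cos(99°)
|p⃗_e| = 2.6598e-22 kg·m/s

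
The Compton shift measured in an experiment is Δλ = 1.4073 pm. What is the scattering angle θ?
65.17°

From the Compton formula Δλ = λ_C(1 - cos θ), we can solve for θ:

cos θ = 1 - Δλ/λ_C

Given:
- Δλ = 1.4073 pm
- λ_C = h/(m_e·c) ≈ 2.42631024 pm

cos θ = 1 - 1.4073/2.42631024
cos θ = 1 - 0.580017
cos θ = 0.419983

θ = arccos(0.419983)
θ = 65.17°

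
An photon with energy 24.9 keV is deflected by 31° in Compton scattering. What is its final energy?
24.7279 keV

First convert energy to wavelength:
λ = hc/E, with hc ≈ 1239.842 keV·pm (i.e. 1239.842 eV·nm)

For E = 24.9 keV = 24900 eV:
λ = 1239.842 keV·pm / 24.9 keV
λ = 49.7929 pm

Calculate the Compton shift:
Δλ = λ_C(1 - cos(31°)) = 2.4263 × 0.1428
Δλ = 0.3466 pm

Final wavelength:
λ' = 49.7929 + 0.3466 = 50.1394 pm

Final energy:
E' = hc/λ' = 1239.842 / 50.1394 = 24.7279 keV

(Intermediate values are shown rounded; full precision is carried through to the final answer.)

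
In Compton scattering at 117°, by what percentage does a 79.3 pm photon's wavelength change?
4.4487%

Calculate the Compton shift:
Δλ = λ_C(1 - cos(117°))
Δλ = 2.4263 × (1 - cos(117°))
Δλ = 2.4263 × 1.4540
Δλ = 3.5278 pm

Percentage change:
(Δλ/λ₀) × 100 = (3.5278/79.3) × 100
= 4.4487%

(Intermediate values are shown rounded; full precision is carried through to the final answer.)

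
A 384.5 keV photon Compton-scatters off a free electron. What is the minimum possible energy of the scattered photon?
153.4994 keV (at θ = 180°)

The scattered photon has minimum energy when its wavelength is maximum, i.e., when the Compton shift Δλ = λ_C(1 − cos θ) is maximum. This occurs at θ = 180° (backscattering), giving Δλ_max = 2λ_C = 4.8526 pm.

Initial wavelength: λ₀ = hc/E₀ = 3.2246 pm
Maximum final wavelength: λ'_max = λ₀ + 2λ_C = 3.2246 + 4.8526 = 8.0772 pm
Minimum final energy: E'_min = hc/λ'_max = 153.4994 keV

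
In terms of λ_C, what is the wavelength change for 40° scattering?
0.2340 λ_C

The Compton shift formula is:
Δλ = λ_C(1 - cos θ)

Dividing both sides by λ_C:
Δλ/λ_C = 1 - cos θ

For θ = 40°:
Δλ/λ_C = 1 - cos(40°)
Δλ/λ_C = 1 - 0.7660
Δλ/λ_C = 0.2340

This means the shift is 0.2340 × λ_C = 0.5676 pm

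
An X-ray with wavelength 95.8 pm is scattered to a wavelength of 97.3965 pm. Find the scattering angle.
70.00°

First find the wavelength shift:
Δλ = λ' - λ = 97.3965 - 95.8 = 1.5965 pm

Using Δλ = λ_C(1 - cos θ), with λ_C = h/(m_e·c) ≈ 2.42631024 pm:
cos θ = 1 - Δλ/λ_C
cos θ = 1 - 1.5965/2.42631024
cos θ = 0.342005

θ = arccos(0.342005)
θ = 70.00°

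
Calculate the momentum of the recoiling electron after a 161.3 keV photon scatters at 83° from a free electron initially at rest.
1.0280e-22 kg·m/s

The electron is initially at rest, so by conservation of momentum:
p⃗_e = p⃗₀ − p⃗'  (incident photon momentum minus scattered photon momentum)

Photon momentum magnitudes (p = h/λ = E/c):
λ₀ = hc/E₀ = 7.6866 pm → p₀ = h/λ₀ = 8.6203e-23 kg·m/s
Δλ = λ_C(1 − cos 83°) = 2.1306 pm
λ' = 9.8172 pm → p' = h/λ' = 6.7495e-23 kg·m/s

The scattered photon makes angle θ = 83° with the incident direction, so by the law of cosines:
|p⃗_e|² = p₀² + p'² − 2p₀p'cos θ
|p⃗_e|² = (8.6203e-23)² + (6.7495e-23)² − 2·8.6203e-23·6.7495e-23·cos(83°)
|p⃗_e| = 1.0280e-22 kg·m/s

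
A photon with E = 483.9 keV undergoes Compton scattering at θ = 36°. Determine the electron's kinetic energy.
74.1122 keV

By energy conservation: K_e = E_initial - E_final

First find the scattered photon energy:
Initial wavelength: λ = hc/E = 2.5622 pm
Compton shift: Δλ = λ_C(1 - cos(36°)) = 0.4634 pm
Final wavelength: λ' = 2.5622 + 0.4634 = 3.0256 pm
Final photon energy: E' = hc/λ' = 409.7878 keV

Electron kinetic energy:
K_e = E - E' = 483.9000 - 409.7878 = 74.1122 keV

(Intermediate values are shown rounded; full precision is carried through to the final answer.)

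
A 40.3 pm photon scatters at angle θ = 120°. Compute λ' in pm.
43.9395 pm

Using the Compton scattering formula:
λ' = λ + Δλ = λ + λ_C(1 - cos θ)

Given:
- Initial wavelength λ = 40.3 pm
- Scattering angle θ = 120°
- Compton wavelength λ_C ≈ 2.4263 pm

Calculate the shift:
Δλ = 2.4263 × (1 - cos(120°))
Δλ = 2.4263 × 1.5000
Δλ = 3.6395 pm

Final wavelength:
λ' = 40.3 + 3.6395 = 43.9395 pm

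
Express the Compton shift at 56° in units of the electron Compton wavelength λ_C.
0.4408 λ_C

The Compton shift formula is:
Δλ = λ_C(1 - cos θ)

Dividing both sides by λ_C:
Δλ/λ_C = 1 - cos θ

For θ = 56°:
Δλ/λ_C = 1 - cos(56°)
Δλ/λ_C = 1 - 0.5592
Δλ/λ_C = 0.4408

This means the shift is 0.4408 × λ_C = 1.0695 pm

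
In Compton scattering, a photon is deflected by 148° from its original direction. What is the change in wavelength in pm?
4.4839 pm

Using the Compton scattering formula:
Δλ = λ_C(1 - cos θ)

where λ_C = h/(m_e·c) ≈ 2.4263 pm is the Compton wavelength of an electron.

For θ = 148°:
cos(148°) = -0.8480
1 - cos(148°) = 1.8480

Δλ = 2.4263 × 1.8480
Δλ = 4.4839 pm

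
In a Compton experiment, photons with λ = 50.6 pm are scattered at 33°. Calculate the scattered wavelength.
50.9914 pm

Using the Compton scattering formula:
λ' = λ + Δλ = λ + λ_C(1 - cos θ)

Given:
- Initial wavelength λ = 50.6 pm
- Scattering angle θ = 33°
- Compton wavelength λ_C ≈ 2.4263 pm

Calculate the shift:
Δλ = 2.4263 × (1 - cos(33°))
Δλ = 2.4263 × 0.1613
Δλ = 0.3914 pm

Final wavelength:
λ' = 50.6 + 0.3914 = 50.9914 pm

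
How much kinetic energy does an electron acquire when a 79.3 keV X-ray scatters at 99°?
12.0660 keV

By energy conservation: K_e = E_initial - E_final

First find the scattered photon energy:
Initial wavelength: λ = hc/E = 15.6348 pm
Compton shift: Δλ = λ_C(1 - cos(99°)) = 2.8059 pm
Final wavelength: λ' = 15.6348 + 2.8059 = 18.4407 pm
Final photon energy: E' = hc/λ' = 67.2340 keV

Electron kinetic energy:
K_e = E - E' = 79.3000 - 67.2340 = 12.0660 keV

(Intermediate values are shown rounded; full precision is carried through to the final answer.)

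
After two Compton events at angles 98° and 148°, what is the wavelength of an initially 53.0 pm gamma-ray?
60.2479 pm

Apply Compton shift twice:

First scattering at θ₁ = 98°:
Δλ₁ = λ_C(1 - cos(98°))
Δλ₁ = 2.4263 × 1.1392
Δλ₁ = 2.7640 pm

After first scattering:
λ₁ = 53.0 + 2.7640 = 55.7640 pm

Second scattering at θ₂ = 148°:
Δλ₂ = λ_C(1 - cos(148°))
Δλ₂ = 2.4263 × 1.8480
Δλ₂ = 4.4839 pm

Final wavelength:
λ₂ = 55.7640 + 4.4839 = 60.2479 pm

Total shift: Δλ_total = 2.7640 + 4.4839 = 7.2479 pm

(Intermediate values are shown rounded; full precision is carried through to the final answer.)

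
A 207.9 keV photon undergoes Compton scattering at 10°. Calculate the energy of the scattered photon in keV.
206.6229 keV

First convert energy to wavelength:
λ = hc/E, with hc ≈ 1239.842 keV·pm (i.e. 1239.842 eV·nm)

For E = 207.9 keV = 207900 eV:
λ = 1239.842 keV·pm / 207.9 keV
λ = 5.9636 pm

Calculate the Compton shift:
Δλ = λ_C(1 - cos(10°)) = 2.4263 × 0.0152
Δλ = 0.0369 pm

Final wavelength:
λ' = 5.9636 + 0.0369 = 6.0005 pm

Final energy:
E' = hc/λ' = 1239.842 / 6.0005 = 206.6229 keV

(Intermediate values are shown rounded; full precision is carried through to the final answer.)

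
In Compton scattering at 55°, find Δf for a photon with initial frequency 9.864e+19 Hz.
2.505e+19 Hz (decrease)

Convert frequency to wavelength (c = 299792458 m/s):
λ₀ = c/f₀ = 299792458/9.864e+19 = 3.0392585e-12 m = 3.0393 pm

Calculate Compton shift:
Δλ = λ_C(1 - cos(55°)) = 1.0346 pm

Final wavelength:
λ' = λ₀ + Δλ = 3.0393 + 1.0346 = 4.0739 pm

Final frequency:
f' = c/λ' = 299792458/4.0738944e-12 = 7.3588668e+19 Hz

Frequency shift (decrease):
Δf = f₀ - f' = 9.864e+19 - 7.3588668e+19 = 2.505e+19 Hz

(Intermediate values are shown rounded; full precision is carried through to the final answer.)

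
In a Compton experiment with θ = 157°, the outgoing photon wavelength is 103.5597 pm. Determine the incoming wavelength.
98.9000 pm

From λ' = λ + Δλ, we have λ = λ' - Δλ

First calculate the Compton shift:
Δλ = λ_C(1 - cos θ)
Δλ = 2.4263 × (1 - cos(157°))
Δλ = 2.4263 × 1.9205
Δλ = 4.6597 pm

Initial wavelength:
λ = λ' - Δλ
λ = 103.5597 - 4.6597
λ = 98.9000 pm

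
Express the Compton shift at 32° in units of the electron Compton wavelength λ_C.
0.1520 λ_C

The Compton shift formula is:
Δλ = λ_C(1 - cos θ)

Dividing both sides by λ_C:
Δλ/λ_C = 1 - cos θ

For θ = 32°:
Δλ/λ_C = 1 - cos(32°)
Δλ/λ_C = 1 - 0.8480
Δλ/λ_C = 0.1520

This means the shift is 0.1520 × λ_C = 0.3687 pm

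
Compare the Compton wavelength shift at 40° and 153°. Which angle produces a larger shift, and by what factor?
153° produces the larger shift by a factor of 8.083

Calculate both shifts using Δλ = λ_C(1 - cos θ):

For θ₁ = 40°:
Δλ₁ = 2.4263 × (1 - cos(40°))
Δλ₁ = 2.4263 × 0.2340
Δλ₁ = 0.5676 pm

For θ₂ = 153°:
Δλ₂ = 2.4263 × (1 - cos(153°))
Δλ₂ = 2.4263 × 1.8910
Δλ₂ = 4.5882 pm

The 153° angle produces the larger shift.
Ratio: 4.5882/0.5676 = 8.083

(Intermediate values are shown rounded; full precision is carried through to the final answer.)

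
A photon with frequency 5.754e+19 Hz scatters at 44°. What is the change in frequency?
6.651e+18 Hz (decrease)

Convert frequency to wavelength (c = 299792458 m/s):
λ₀ = c/f₀ = 299792458/5.754e+19 = 5.2101574e-12 m = 5.2102 pm

Calculate Compton shift:
Δλ = λ_C(1 - cos(44°)) = 0.6810 pm

Final wavelength:
λ' = λ₀ + Δλ = 5.2102 + 0.6810 = 5.8911 pm

Final frequency:
f' = c/λ' = 299792458/5.8911261e-12 = 5.0888820e+19 Hz

Frequency shift (decrease):
Δf = f₀ - f' = 5.754e+19 - 5.0888820e+19 = 6.651e+18 Hz

(Intermediate values are shown rounded; full precision is carried through to the final answer.)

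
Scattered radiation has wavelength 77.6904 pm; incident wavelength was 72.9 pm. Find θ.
167.00°

First find the wavelength shift:
Δλ = λ' - λ = 77.6904 - 72.9 = 4.7904 pm

Using Δλ = λ_C(1 - cos θ), with λ_C = h/(m_e·c) ≈ 2.42631024 pm:
cos θ = 1 - Δλ/λ_C
cos θ = 1 - 4.7904/2.42631024
cos θ = -0.974356

θ = arccos(-0.974356)
θ = 167.00°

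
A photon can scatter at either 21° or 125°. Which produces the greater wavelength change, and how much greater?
125° produces the larger shift by a factor of 23.691

Calculate both shifts using Δλ = λ_C(1 - cos θ):

For θ₁ = 21°:
Δλ₁ = 2.4263 × (1 - cos(21°))
Δλ₁ = 2.4263 × 0.0664
Δλ₁ = 0.1612 pm

For θ₂ = 125°:
Δλ₂ = 2.4263 × (1 - cos(125°))
Δλ₂ = 2.4263 × 1.5736
Δλ₂ = 3.8180 pm

The 125° angle produces the larger shift.
Ratio: 3.8180/0.1612 = 23.691

(Intermediate values are shown rounded; full precision is carried through to the final answer.)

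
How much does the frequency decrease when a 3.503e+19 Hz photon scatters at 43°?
2.479e+18 Hz (decrease)

Convert frequency to wavelength (c = 299792458 m/s):
λ₀ = c/f₀ = 299792458/3.503e+19 = 8.5581632e-12 m = 8.5582 pm

Calculate Compton shift:
Δλ = λ_C(1 - cos(43°)) = 0.6518 pm

Final wavelength:
λ' = λ₀ + Δλ = 8.5582 + 0.6518 = 9.2100 pm

Final frequency:
f' = c/λ' = 299792458/9.2099825e-12 = 3.2550817e+19 Hz

Frequency shift (decrease):
Δf = f₀ - f' = 3.503e+19 - 3.2550817e+19 = 2.479e+18 Hz

(Intermediate values are shown rounded; full precision is carried through to the final answer.)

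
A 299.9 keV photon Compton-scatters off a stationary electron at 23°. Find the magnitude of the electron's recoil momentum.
6.2874e-23 kg·m/s

The electron is initially at rest, so by conservation of momentum:
p⃗_e = p⃗₀ − p⃗'  (incident photon momentum minus scattered photon momentum)

Photon momentum magnitudes (p = h/λ = E/c):
λ₀ = hc/E₀ = 4.1342 pm → p₀ = h/λ₀ = 1.6028e-22 kg·m/s
Δλ = λ_C(1 − cos 23°) = 0.1929 pm
λ' = 4.3271 pm → p' = h/λ' = 1.5313e-22 kg·m/s

The scattered photon makes angle θ = 23° with the incident direction, so by the law of cosines:
|p⃗_e|² = p₀² + p'² − 2p₀p'cos θ
|p⃗_e|² = (1.6028e-22)² + (1.5313e-22)² − 2·1.6028e-22·1.5313e-22·cos(23°)
|p⃗_e| = 6.2874e-23 kg·m/s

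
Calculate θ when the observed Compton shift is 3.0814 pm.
105.66°

From the Compton formula Δλ = λ_C(1 - cos θ), we can solve for θ:

cos θ = 1 - Δλ/λ_C

Given:
- Δλ = 3.0814 pm
- λ_C = h/(m_e·c) ≈ 2.42631024 pm

cos θ = 1 - 3.0814/2.42631024
cos θ = 1 - 1.269994
cos θ = -0.269994

θ = arccos(-0.269994)
θ = 105.66°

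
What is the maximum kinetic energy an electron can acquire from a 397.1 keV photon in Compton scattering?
241.6312 keV

Maximum energy transfer occurs at θ = 180° (backscattering).

Initial photon: E₀ = 397.1 keV → λ₀ = 3.1222 pm

Maximum Compton shift (at 180°):
Δλ_max = 2λ_C = 2 × 2.4263 = 4.8526 pm

Final wavelength:
λ' = 3.1222 + 4.8526 = 7.9749 pm

Minimum photon energy (maximum energy to electron):
E'_min = hc/λ' = 155.4688 keV

Maximum electron kinetic energy:
K_max = E₀ - E'_min = 397.1000 - 155.4688 = 241.6312 keV

(Intermediate values are shown rounded; full precision is carried through to the final answer.)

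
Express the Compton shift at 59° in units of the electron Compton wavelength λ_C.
0.4850 λ_C

The Compton shift formula is:
Δλ = λ_C(1 - cos θ)

Dividing both sides by λ_C:
Δλ/λ_C = 1 - cos θ

For θ = 59°:
Δλ/λ_C = 1 - cos(59°)
Δλ/λ_C = 1 - 0.5150
Δλ/λ_C = 0.4850

This means the shift is 0.4850 × λ_C = 1.1767 pm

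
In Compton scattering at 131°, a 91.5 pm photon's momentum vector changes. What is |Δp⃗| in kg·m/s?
1.2903e-23 kg·m/s

Photon momentum magnitude is p = h/λ.

Initial momentum:
p₀ = h/λ = 6.6261e-34/9.1500e-11 = 7.2416e-24 kg·m/s

After scattering:
λ' = λ + Δλ = 91.5 + 4.0181 = 95.5181 pm
p' = h/λ' = 6.6261e-34/9.5518e-11 = 6.9370e-24 kg·m/s

Momentum is a vector; the scattered photon's direction makes angle θ = 131° with the incident direction. The magnitude of the vector change Δp⃗ = p⃗₀ − p⃗' is found from the law of cosines:
|Δp⃗|² = p₀² + p'² − 2p₀p'cos θ
|Δp⃗|² = (7.2416e-24)² + (6.9370e-24)² − 2·7.2416e-24·6.9370e-24·cos(131°)
|Δp⃗| = 1.2903e-23 kg·m/s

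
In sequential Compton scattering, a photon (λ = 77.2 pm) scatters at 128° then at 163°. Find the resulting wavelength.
85.8667 pm

Apply Compton shift twice:

First scattering at θ₁ = 128°:
Δλ₁ = λ_C(1 - cos(128°))
Δλ₁ = 2.4263 × 1.6157
Δλ₁ = 3.9201 pm

After first scattering:
λ₁ = 77.2 + 3.9201 = 81.1201 pm

Second scattering at θ₂ = 163°:
Δλ₂ = λ_C(1 - cos(163°))
Δλ₂ = 2.4263 × 1.9563
Δλ₂ = 4.7466 pm

Final wavelength:
λ₂ = 81.1201 + 4.7466 = 85.8667 pm

Total shift: Δλ_total = 3.9201 + 4.7466 = 8.6667 pm

(Intermediate values are shown rounded; full precision is carried through to the final answer.)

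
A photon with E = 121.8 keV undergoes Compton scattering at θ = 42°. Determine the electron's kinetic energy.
7.0268 keV

By energy conservation: K_e = E_initial - E_final

First find the scattered photon energy:
Initial wavelength: λ = hc/E = 10.1793 pm
Compton shift: Δλ = λ_C(1 - cos(42°)) = 0.6232 pm
Final wavelength: λ' = 10.1793 + 0.6232 = 10.8025 pm
Final photon energy: E' = hc/λ' = 114.7732 keV

Electron kinetic energy:
K_e = E - E' = 121.8000 - 114.7732 = 7.0268 keV

(Intermediate values are shown rounded; full precision is carried through to the final answer.)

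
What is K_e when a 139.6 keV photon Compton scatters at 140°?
45.4326 keV

By energy conservation: K_e = E_initial - E_final

First find the scattered photon energy:
Initial wavelength: λ = hc/E = 8.8814 pm
Compton shift: Δλ = λ_C(1 - cos(140°)) = 4.2850 pm
Final wavelength: λ' = 8.8814 + 4.2850 = 13.1664 pm
Final photon energy: E' = hc/λ' = 94.1674 keV

Electron kinetic energy:
K_e = E - E' = 139.6000 - 94.1674 = 45.4326 keV

(Intermediate values are shown rounded; full precision is carried through to the final answer.)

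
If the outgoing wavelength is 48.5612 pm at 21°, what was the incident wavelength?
48.4000 pm

From λ' = λ + Δλ, we have λ = λ' - Δλ

First calculate the Compton shift:
Δλ = λ_C(1 - cos θ)
Δλ = 2.4263 × (1 - cos(21°))
Δλ = 2.4263 × 0.0664
Δλ = 0.1612 pm

Initial wavelength:
λ = λ' - Δλ
λ = 48.5612 - 0.1612
λ = 48.4000 pm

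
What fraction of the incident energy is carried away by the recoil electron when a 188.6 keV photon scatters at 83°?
0.2448 (or 24.48%)

Calculate initial and final photon energies:

Initial: E₀ = 188.6 keV → λ₀ = 6.5739 pm
Compton shift: Δλ = 2.1306 pm
Final wavelength: λ' = 8.7045 pm
Final energy: E' = 142.4362 keV

Fractional energy loss:
(E₀ - E')/E₀ = (188.6000 - 142.4362)/188.6000
= 46.1638/188.6000
= 0.2448
= 24.48%

(Intermediate values are shown rounded; full precision is carried through to the final answer.)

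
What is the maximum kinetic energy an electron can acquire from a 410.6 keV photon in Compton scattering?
253.1039 keV

Maximum energy transfer occurs at θ = 180° (backscattering).

Initial photon: E₀ = 410.6 keV → λ₀ = 3.0196 pm

Maximum Compton shift (at 180°):
Δλ_max = 2λ_C = 2 × 2.4263 = 4.8526 pm

Final wavelength:
λ' = 3.0196 + 4.8526 = 7.8722 pm

Minimum photon energy (maximum energy to electron):
E'_min = hc/λ' = 157.4961 keV

Maximum electron kinetic energy:
K_max = E₀ - E'_min = 410.6000 - 157.4961 = 253.1039 keV

(Intermediate values are shown rounded; full precision is carried through to the final answer.)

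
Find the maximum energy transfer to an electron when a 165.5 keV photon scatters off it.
65.0601 keV

Maximum energy transfer occurs at θ = 180° (backscattering).

Initial photon: E₀ = 165.5 keV → λ₀ = 7.4915 pm

Maximum Compton shift (at 180°):
Δλ_max = 2λ_C = 2 × 2.4263 = 4.8526 pm

Final wavelength:
λ' = 7.4915 + 4.8526 = 12.3441 pm

Minimum photon energy (maximum energy to electron):
E'_min = hc/λ' = 100.4399 keV

Maximum electron kinetic energy:
K_max = E₀ - E'_min = 165.5000 - 100.4399 = 65.0601 keV

(Intermediate values are shown rounded; full precision is carried through to the final answer.)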